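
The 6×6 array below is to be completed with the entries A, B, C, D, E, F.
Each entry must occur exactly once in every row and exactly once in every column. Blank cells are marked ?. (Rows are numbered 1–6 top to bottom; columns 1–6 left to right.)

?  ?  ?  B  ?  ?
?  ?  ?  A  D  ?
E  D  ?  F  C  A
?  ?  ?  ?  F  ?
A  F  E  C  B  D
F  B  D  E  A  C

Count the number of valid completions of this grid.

Row 1, column 1: eliminating its row and column leaves {C, D}.
Row 1, column 2: eliminating its row and column leaves {A, C, E}.
Row 1, column 3: eliminating its row and column leaves {A, C, F}.
Row 1, column 5: eliminating its row and column leaves {E}.
Row 1, column 6: eliminating its row and column leaves {E, F}.
Row 2, column 1: eliminating its row and column leaves {B, C}.
Row 2, column 2: eliminating its row and column leaves {C, E}.
Row 2, column 3: eliminating its row and column leaves {B, C, F}.
Row 2, column 6: eliminating its row and column leaves {B, E, F}.
Row 3, column 3: eliminating its row and column leaves {B}.
Row 4, column 1: eliminating its row and column leaves {B, C, D}.
Row 4, column 2: eliminating its row and column leaves {A, C, E}.
Row 4, column 3: eliminating its row and column leaves {A, B, C}.
Row 4, column 4: eliminating its row and column leaves {D}.
Row 4, column 6: eliminating its row and column leaves {B, E}.
Enumerating the assignments across these blanks that avoid any row or column repeat gives 3 completions.

3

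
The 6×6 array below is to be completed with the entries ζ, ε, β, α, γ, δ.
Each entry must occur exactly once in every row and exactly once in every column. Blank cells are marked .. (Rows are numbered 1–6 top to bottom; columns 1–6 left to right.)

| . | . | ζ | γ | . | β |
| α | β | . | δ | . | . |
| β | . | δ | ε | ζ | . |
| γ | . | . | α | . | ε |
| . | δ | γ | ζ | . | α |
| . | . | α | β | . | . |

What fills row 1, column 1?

δ

Row 2, column 3: row 2 has {β, α, δ} and column 3 has {ζ, α, γ, δ}, leaving only ε.
Row 2, column 5: row 2 has {ε, β, α, δ} and column 5 has {ζ}, leaving only γ.
Row 2, column 6: row 2 has {ε, β, α, γ, δ} and column 6 has {ε, β, α}, leaving only ζ.
Row 3, column 6: row 3 has {ζ, ε, β, δ} and column 6 has {ζ, ε, β, α}, leaving only γ.
Row 3, column 2: row 3 has {ζ, ε, β, γ, δ} and column 2 has {β, δ}, leaving only α.
Row 1, column 2: row 1 has {ζ, β, γ} and column 2 has {β, α, δ}, leaving only ε.
Row 1 already has {ζ, ε, β, γ} and column 1 already has {β, α, γ}, so row 1, column 1 must be δ.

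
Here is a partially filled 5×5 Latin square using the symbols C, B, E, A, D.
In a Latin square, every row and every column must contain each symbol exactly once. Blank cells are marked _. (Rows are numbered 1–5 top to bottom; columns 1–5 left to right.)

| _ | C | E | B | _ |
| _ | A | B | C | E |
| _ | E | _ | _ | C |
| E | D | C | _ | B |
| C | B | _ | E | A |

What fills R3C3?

A

Row 1, column 5: row 1 has {C, B, E} and column 5 has {C, B, E, A}, leaving only D.
Row 1, column 1: row 1 has {C, B, E, D} and column 1 has {C, E}, leaving only A.
Row 2, column 1: row 2 has {C, B, E, A} and column 1 has {C, E, A}, leaving only D.
Row 3, column 1: row 3 has {C, E} and column 1 has {C, E, A, D}, leaving only B.
Row 4, column 4: row 4 has {C, B, E, D} and column 4 has {C, B, E}, leaving only A.
Row 3, column 4: row 3 has {C, B, E} and column 4 has {C, B, E, A}, leaving only D.
Row 3 already has {C, B, E, D} and column 3 already has {C, B, E}, so row 3, column 3 must be A.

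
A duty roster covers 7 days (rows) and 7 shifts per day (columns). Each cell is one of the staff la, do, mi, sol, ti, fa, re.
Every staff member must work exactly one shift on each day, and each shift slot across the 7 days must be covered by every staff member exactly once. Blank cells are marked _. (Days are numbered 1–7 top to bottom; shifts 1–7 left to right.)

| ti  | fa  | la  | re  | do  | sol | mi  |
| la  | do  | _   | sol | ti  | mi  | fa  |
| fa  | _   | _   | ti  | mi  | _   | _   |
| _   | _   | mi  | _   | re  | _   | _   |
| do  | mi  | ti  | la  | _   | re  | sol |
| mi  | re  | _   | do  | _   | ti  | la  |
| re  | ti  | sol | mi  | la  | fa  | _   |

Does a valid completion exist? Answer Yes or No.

Yes

No day or shift among the givens repeats a symbol, and propagating forced cells runs into no contradiction.
One valid completion exists (for instance, ti fa la re do sol mi / la do re sol ti mi fa / fa sol do ti mi la re / sol la mi fa re do ti / do mi ti la fa re sol / mi re fa do sol ti la / re ti sol mi la fa do).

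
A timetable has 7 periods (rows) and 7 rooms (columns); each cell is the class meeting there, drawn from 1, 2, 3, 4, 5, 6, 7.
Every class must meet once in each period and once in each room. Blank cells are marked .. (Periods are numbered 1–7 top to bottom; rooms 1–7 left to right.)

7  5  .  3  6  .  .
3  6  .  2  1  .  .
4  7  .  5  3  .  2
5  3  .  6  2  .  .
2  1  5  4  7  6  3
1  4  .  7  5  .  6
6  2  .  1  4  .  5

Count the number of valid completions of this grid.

3

Period 1, room 3: eliminating its period and room leaves {1, 2, 4}.
Period 1, room 6: eliminating its period and room leaves {1, 2, 4}.
Period 1, room 7: eliminating its period and room leaves {1, 4}.
Period 2, room 3: eliminating its period and room leaves {4, 7}.
Period 2, room 6: eliminating its period and room leaves {4, 5, 7}.
Period 2, room 7: eliminating its period and room leaves {4, 7}.
Period 3, room 3: eliminating its period and room leaves {1, 6}.
Period 3, room 6: eliminating its period and room leaves {1}.
Period 4, room 3: eliminating its period and room leaves {1, 4, 7}.
Period 4, room 6: eliminating its period and room leaves {1, 4, 7}.
Period 4, room 7: eliminating its period and room leaves {1, 4, 7}.
Period 6, room 3: eliminating its period and room leaves {2, 3}.
Period 6, room 6: eliminating its period and room leaves {2, 3}.
Period 7, room 3: eliminating its period and room leaves {3, 7}.
Period 7, room 6: eliminating its period and room leaves {3, 7}.
Enumerating the assignments across these blanks that avoid any period or room repeat gives 3 completions.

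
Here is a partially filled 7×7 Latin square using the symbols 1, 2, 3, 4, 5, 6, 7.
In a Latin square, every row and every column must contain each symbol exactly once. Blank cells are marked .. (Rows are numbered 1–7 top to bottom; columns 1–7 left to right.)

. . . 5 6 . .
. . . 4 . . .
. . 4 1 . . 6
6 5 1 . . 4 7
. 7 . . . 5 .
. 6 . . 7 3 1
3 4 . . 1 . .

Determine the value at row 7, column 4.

Row 6, column 4: row 6 has {1, 3, 6, 7} and column 4 has {1, 4, 5}, leaving only 2.
Row 4, column 4: row 4 has {1, 4, 5, 6, 7} and column 4 has {1, 2, 4, 5}, leaving only 3.
Row 4, column 5: row 4 has {1, 3, 4, 5, 6, 7} and column 5 has {1, 6, 7}, leaving only 2.
Row 5, column 4: row 5 has {5, 7} and column 4 has {1, 2, 3, 4, 5}, leaving only 6.
Row 7 already has {1, 3, 4} and column 4 already has {1, 2, 3, 4, 5, 6}, so row 7, column 4 must be 7.

7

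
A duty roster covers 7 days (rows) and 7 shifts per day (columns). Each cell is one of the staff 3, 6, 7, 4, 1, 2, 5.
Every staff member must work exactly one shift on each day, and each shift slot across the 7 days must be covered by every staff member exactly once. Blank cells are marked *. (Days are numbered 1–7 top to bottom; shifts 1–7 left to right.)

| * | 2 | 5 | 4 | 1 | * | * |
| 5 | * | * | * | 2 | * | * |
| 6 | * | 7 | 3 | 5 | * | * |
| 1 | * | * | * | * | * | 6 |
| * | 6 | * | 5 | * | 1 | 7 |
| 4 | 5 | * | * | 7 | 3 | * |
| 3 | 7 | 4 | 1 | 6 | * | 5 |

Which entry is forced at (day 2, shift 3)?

Day 1, shift 1: day 1 has {4, 1, 2, 5} and shift 1 has {3, 6, 4, 1, 5}, leaving only 7.
Day 1, shift 6: day 1 has {7, 4, 1, 2, 5} and shift 6 has {3, 1}, leaving only 6.
Day 1, shift 7: day 1 has {6, 7, 4, 1, 2, 5} and shift 7 has {6, 7, 5}, leaving only 3.
Day 5, shift 1: day 5 has {6, 7, 1, 5} and shift 1 has {3, 6, 7, 4, 1, 5}, leaving only 2.
Day 5, shift 3: day 5 has {6, 7, 1, 2, 5} and shift 3 has {7, 4, 5}, leaving only 3.
Day 4, shift 3: day 4 has {6, 1} and shift 3 has {3, 7, 4, 5}, leaving only 2.
Day 4, shift 4: day 4 has {6, 1, 2} and shift 4 has {3, 4, 1, 5}, leaving only 7.
Day 2, shift 4: day 2 has {2, 5} and shift 4 has {3, 7, 4, 1, 5}, leaving only 6.
Day 2 already has {6, 2, 5} and shift 3 already has {3, 7, 4, 2, 5}, so day 2, shift 3 must be 1.

1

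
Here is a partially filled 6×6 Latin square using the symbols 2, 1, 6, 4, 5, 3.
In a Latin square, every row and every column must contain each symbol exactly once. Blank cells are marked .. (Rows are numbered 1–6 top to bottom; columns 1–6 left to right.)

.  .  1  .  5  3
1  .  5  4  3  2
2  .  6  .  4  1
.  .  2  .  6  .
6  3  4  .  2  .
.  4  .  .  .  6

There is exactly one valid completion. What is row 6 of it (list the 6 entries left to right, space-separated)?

Row 6, column 3: row 6 has {6, 4} and column 3 has {2, 1, 6, 4, 5}, leaving only 3.
Row 6, column 1: row 6 has {6, 4, 3} and column 1 has {2, 1, 6}, leaving only 5.
Row 6, column 5: row 6 has {6, 4, 5, 3} and column 5 has {2, 6, 4, 5, 3}, leaving only 1.
Row 6, column 4: row 6 has {1, 6, 4, 5, 3} and column 4 has {4}, leaving only 2.
So row 6 reads: 5 4 3 2 1 6.

5 4 3 2 1 6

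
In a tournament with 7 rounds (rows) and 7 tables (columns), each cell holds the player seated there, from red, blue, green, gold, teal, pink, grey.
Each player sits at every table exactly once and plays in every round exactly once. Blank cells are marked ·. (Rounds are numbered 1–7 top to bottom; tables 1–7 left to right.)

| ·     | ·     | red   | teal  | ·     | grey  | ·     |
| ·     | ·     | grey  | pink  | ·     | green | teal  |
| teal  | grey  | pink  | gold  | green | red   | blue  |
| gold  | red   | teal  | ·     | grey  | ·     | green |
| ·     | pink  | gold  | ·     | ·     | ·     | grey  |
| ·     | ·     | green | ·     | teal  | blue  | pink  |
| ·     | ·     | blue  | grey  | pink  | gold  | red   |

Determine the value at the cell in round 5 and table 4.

green

Round 1, table 7: round 1 has {red, teal, grey} and table 7 has {red, blue, green, teal, pink, grey}, leaving only gold.
Round 1, table 5: round 1 has {red, gold, teal, grey} and table 5 has {green, teal, pink, grey}, leaving only blue.
Round 1, table 2: round 1 has {red, blue, gold, teal, grey} and table 2 has {red, pink, grey}, leaving only green.
Round 1, table 1: round 1 has {red, blue, green, gold, teal, grey} and table 1 has {gold, teal}, leaving only pink.
Round 4, table 4: round 4 has {red, green, gold, teal, grey} and table 4 has {gold, teal, pink, grey}, leaving only blue.
Round 4, table 6: round 4 has {red, blue, green, gold, teal, grey} and table 6 has {red, blue, green, gold, grey}, leaving only pink.
Round 5, table 5: round 5 has {gold, pink, grey} and table 5 has {blue, green, teal, pink, grey}, leaving only red.
Round 5 already has {red, gold, pink, grey} and table 4 already has {blue, gold, teal, pink, grey}, so round 5, table 4 must be green.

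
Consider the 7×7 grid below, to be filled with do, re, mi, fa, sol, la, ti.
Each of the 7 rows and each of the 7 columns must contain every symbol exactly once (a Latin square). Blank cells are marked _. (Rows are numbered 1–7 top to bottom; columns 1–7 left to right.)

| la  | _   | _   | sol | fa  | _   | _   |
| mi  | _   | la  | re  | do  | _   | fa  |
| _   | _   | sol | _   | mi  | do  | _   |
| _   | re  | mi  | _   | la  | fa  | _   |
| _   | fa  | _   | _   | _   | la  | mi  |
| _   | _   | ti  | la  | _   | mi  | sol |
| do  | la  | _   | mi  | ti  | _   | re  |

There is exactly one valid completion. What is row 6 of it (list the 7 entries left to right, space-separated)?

Row 6, column 2: row 6 has {mi, sol, la, ti} and column 2 has {re, fa, la}, leaving only do.
Row 6, column 5: row 6 has {do, mi, sol, la, ti} and column 5 has {do, mi, fa, la, ti}, leaving only re.
Row 6, column 1: row 6 has {do, re, mi, sol, la, ti} and column 1 has {do, mi, la}, leaving only fa.
So row 6 reads: fa do ti la re mi sol.

fa do ti la re mi sol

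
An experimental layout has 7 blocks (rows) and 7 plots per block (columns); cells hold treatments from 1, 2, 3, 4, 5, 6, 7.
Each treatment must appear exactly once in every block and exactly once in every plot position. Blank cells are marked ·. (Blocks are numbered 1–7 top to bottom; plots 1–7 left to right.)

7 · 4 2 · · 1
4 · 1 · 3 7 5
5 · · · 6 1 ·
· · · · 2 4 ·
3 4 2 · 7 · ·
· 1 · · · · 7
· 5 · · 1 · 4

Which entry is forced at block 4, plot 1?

Block 1, plot 5: block 1 has {1, 2, 4, 7} and plot 5 has {1, 2, 3, 6, 7}, leaving only 5.
Block 2, plot 4: block 2 has {1, 3, 4, 5, 7} and plot 4 has {2}, leaving only 6.
Block 2, plot 2: block 2 has {1, 3, 4, 5, 6, 7} and plot 2 has {1, 4, 5}, leaving only 2.
Block 5, plot 7: block 5 has {2, 3, 4, 7} and plot 7 has {1, 4, 5, 7}, leaving only 6.
Block 4, plot 7: block 4 has {2, 4} and plot 7 has {1, 4, 5, 6, 7}, leaving only 3.
Block 3, plot 7: block 3 has {1, 5, 6} and plot 7 has {1, 3, 4, 5, 6, 7}, leaving only 2.
Block 5, plot 6: block 5 has {2, 3, 4, 6, 7} and plot 6 has {1, 4, 7}, leaving only 5.
Block 5, plot 4: block 5 has {2, 3, 4, 5, 6, 7} and plot 4 has {2, 6}, leaving only 1.
Block 6, plot 5: block 6 has {1, 7} and plot 5 has {1, 2, 3, 5, 6, 7}, leaving only 4.
Block 4, plot 1 is narrowed to {1, 6}.
If it were 6, then block 4, plot 4 would be left with no valid symbol.
So block 4, plot 1 must be 1.

1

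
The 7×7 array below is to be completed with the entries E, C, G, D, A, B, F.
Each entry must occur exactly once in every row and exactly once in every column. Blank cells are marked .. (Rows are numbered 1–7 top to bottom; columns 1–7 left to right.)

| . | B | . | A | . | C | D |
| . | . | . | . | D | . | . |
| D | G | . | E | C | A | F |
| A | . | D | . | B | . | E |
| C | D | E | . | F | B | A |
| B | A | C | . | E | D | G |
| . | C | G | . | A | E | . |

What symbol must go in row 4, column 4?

C

Row 1, column 3: row 1 has {C, D, A, B} and column 3 has {E, C, G, D}, leaving only F.
Row 1, column 5: row 1 has {C, D, A, B, F} and column 5 has {E, C, D, A, B, F}, leaving only G.
Row 1, column 1: row 1 has {C, G, D, A, B, F} and column 1 has {C, D, A, B}, leaving only E.
Row 3, column 3: row 3 has {E, C, G, D, A, F} and column 3 has {E, C, G, D, F}, leaving only B.
Row 2, column 3: row 2 has {D} and column 3 has {E, C, G, D, B, F}, leaving only A.
Row 4, column 2: row 4 has {E, D, A, B} and column 2 has {C, G, D, A, B}, leaving only F.
Row 2, column 2: row 2 has {D, A} and column 2 has {C, G, D, A, B, F}, leaving only E.
Row 4, column 6: row 4 has {E, D, A, B, F} and column 6 has {E, C, D, A, B}, leaving only G.
Row 4 already has {E, G, D, A, B, F} and column 4 already has {E, A}, so row 4, column 4 must be C.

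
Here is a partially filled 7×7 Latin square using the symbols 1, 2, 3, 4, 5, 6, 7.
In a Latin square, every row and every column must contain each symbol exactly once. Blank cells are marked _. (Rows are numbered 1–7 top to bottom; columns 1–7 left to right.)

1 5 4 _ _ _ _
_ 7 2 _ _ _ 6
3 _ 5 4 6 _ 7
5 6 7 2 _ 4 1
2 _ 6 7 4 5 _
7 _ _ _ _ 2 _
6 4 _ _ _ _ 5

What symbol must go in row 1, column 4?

3

Row 2, column 1: row 2 has {2, 6, 7} and column 1 has {1, 2, 3, 5, 6, 7}, leaving only 4.
Row 3, column 6: row 3 has {3, 4, 5, 6, 7} and column 6 has {2, 4, 5}, leaving only 1.
Row 2, column 6: row 2 has {2, 4, 6, 7} and column 6 has {1, 2, 4, 5}, leaving only 3.
Row 3, column 2: row 3 has {1, 3, 4, 5, 6, 7} and column 2 has {4, 5, 6, 7}, leaving only 2.
Row 4, column 5: row 4 has {1, 2, 4, 5, 6, 7} and column 5 has {4, 6}, leaving only 3.
Row 5, column 7: row 5 has {2, 4, 5, 6, 7} and column 7 has {1, 5, 6, 7}, leaving only 3.
Row 1, column 7: row 1 has {1, 4, 5} and column 7 has {1, 3, 5, 6, 7}, leaving only 2.
Row 1, column 5: row 1 has {1, 2, 4, 5} and column 5 has {3, 4, 6}, leaving only 7.
Row 1, column 6: row 1 has {1, 2, 4, 5, 7} and column 6 has {1, 2, 3, 4, 5}, leaving only 6.
Row 1 already has {1, 2, 4, 5, 6, 7} and column 4 already has {2, 4, 7}, so row 1, column 4 must be 3.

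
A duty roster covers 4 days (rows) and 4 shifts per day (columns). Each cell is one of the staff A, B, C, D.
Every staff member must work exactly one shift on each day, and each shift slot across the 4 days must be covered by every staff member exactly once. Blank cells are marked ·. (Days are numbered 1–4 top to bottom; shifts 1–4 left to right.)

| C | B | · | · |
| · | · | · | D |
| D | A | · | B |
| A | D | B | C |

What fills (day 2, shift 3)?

Day 1, shift 4: day 1 has {B, C} and shift 4 has {B, C, D}, leaving only A.
Day 1, shift 3: day 1 has {A, B, C} and shift 3 has {B}, leaving only D.
Day 2, shift 1: day 2 has {D} and shift 1 has {A, C, D}, leaving only B.
Day 2, shift 2: day 2 has {B, D} and shift 2 has {A, B, D}, leaving only C.
Day 2 already has {B, C, D} and shift 3 already has {B, D}, so day 2, shift 3 must be A.

A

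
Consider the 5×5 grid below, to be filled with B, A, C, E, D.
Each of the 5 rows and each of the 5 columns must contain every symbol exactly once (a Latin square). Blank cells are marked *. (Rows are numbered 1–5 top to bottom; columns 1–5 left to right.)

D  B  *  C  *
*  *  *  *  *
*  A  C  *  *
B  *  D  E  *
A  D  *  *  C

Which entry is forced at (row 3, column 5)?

Row 3, column 1: row 3 has {A, C} and column 1 has {B, A, D}, leaving only E.
Row 2, column 1: row 2 has {} and column 1 has {B, A, E, D}, leaving only C.
Row 2, column 2: row 2 has {C} and column 2 has {B, A, D}, leaving only E.
Row 4, column 2: row 4 has {B, E, D} and column 2 has {B, A, E, D}, leaving only C.
Row 4, column 5: row 4 has {B, C, E, D} and column 5 has {C}, leaving only A.
Row 1, column 5: row 1 has {B, C, D} and column 5 has {A, C}, leaving only E.
Row 1, column 3: row 1 has {B, C, E, D} and column 3 has {C, D}, leaving only A.
Row 2, column 3: row 2 has {C, E} and column 3 has {A, C, D}, leaving only B.
Row 2, column 5: row 2 has {B, C, E} and column 5 has {A, C, E}, leaving only D.
Row 3 already has {A, C, E} and column 5 already has {A, C, E, D}, so row 3, column 5 must be B.

B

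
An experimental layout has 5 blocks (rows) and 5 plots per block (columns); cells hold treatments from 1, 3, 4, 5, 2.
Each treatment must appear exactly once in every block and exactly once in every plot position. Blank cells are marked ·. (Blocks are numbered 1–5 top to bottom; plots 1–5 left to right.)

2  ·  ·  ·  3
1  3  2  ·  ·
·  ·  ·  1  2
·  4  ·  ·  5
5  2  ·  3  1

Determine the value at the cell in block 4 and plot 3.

Block 2, plot 5: block 2 has {1, 3, 2} and plot 5 has {1, 3, 5, 2}, leaving only 4.
Block 2, plot 4: block 2 has {1, 3, 4, 2} and plot 4 has {1, 3}, leaving only 5.
Block 1, plot 4: block 1 has {3, 2} and plot 4 has {1, 3, 5}, leaving only 4.
Block 3, plot 2: block 3 has {1, 2} and plot 2 has {3, 4, 2}, leaving only 5.
Block 1, plot 2: block 1 has {3, 4, 2} and plot 2 has {3, 4, 5, 2}, leaving only 1.
Block 1, plot 3: block 1 has {1, 3, 4, 2} and plot 3 has {2}, leaving only 5.
Block 4, plot 1: block 4 has {4, 5} and plot 1 has {1, 5, 2}, leaving only 3.
Block 4 already has {3, 4, 5} and plot 3 already has {5, 2}, so block 4, plot 3 must be 1.

1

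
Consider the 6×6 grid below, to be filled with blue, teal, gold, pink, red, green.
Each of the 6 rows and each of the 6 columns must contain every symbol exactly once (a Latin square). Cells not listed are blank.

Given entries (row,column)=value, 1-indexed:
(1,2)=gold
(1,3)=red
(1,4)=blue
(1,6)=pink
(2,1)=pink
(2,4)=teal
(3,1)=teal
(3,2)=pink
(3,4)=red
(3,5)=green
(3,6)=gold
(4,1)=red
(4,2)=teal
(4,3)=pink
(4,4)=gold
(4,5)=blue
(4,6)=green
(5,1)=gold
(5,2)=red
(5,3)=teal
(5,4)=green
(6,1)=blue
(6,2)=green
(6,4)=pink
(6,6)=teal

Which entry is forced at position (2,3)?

Row 1, column 1: row 1 has {blue, gold, pink, red} and column 1 has {blue, teal, gold, pink, red}, leaving only green.
Row 1, column 5: row 1 has {blue, gold, pink, red, green} and column 5 has {blue, green}, leaving only teal.
Row 2, column 2: row 2 has {teal, pink} and column 2 has {teal, gold, pink, red, green}, leaving only blue.
Row 2, column 6: row 2 has {blue, teal, pink} and column 6 has {teal, gold, pink, green}, leaving only red.
Row 2, column 5: row 2 has {blue, teal, pink, red} and column 5 has {blue, teal, green}, leaving only gold.
Row 2 already has {blue, teal, gold, pink, red} and column 3 already has {teal, pink, red}, so row 2, column 3 must be green.

green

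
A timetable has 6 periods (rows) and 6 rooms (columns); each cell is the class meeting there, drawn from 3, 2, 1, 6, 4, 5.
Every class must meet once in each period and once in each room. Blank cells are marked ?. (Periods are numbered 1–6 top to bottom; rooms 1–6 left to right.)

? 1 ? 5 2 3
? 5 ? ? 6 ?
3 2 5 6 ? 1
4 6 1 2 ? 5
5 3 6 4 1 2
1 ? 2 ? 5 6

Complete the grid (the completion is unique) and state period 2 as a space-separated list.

Period 2, room 1: period 2 has {6, 5} and room 1 has {3, 1, 4, 5}, leaving only 2.
Period 2, room 6: period 2 has {2, 6, 5} and room 6 has {3, 2, 1, 6, 5}, leaving only 4.
Period 2, room 3: period 2 has {2, 6, 4, 5} and room 3 has {2, 1, 6, 5}, leaving only 3.
Period 2, room 4: period 2 has {3, 2, 6, 4, 5} and room 4 has {2, 6, 4, 5}, leaving only 1.
So period 2 reads: 2 5 3 1 6 4.

2 5 3 1 6 4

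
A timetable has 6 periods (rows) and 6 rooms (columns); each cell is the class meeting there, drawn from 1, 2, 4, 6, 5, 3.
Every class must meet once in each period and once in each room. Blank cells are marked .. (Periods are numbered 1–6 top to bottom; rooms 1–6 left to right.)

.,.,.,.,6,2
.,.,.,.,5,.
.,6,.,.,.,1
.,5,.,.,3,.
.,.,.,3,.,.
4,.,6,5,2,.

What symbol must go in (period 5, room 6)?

5

Period 3, room 5: period 3 has {1, 6} and room 5 has {2, 6, 5, 3}, leaving only 4.
Period 3, room 4: period 3 has {1, 4, 6} and room 4 has {5, 3}, leaving only 2.
Period 5, room 5: period 5 has {3} and room 5 has {2, 4, 6, 5, 3}, leaving only 1.
Period 6, room 6: period 6 has {2, 4, 6, 5} and room 6 has {1, 2}, leaving only 3.
Period 6, room 2: period 6 has {2, 4, 6, 5, 3} and room 2 has {6, 5}, leaving only 1.
Period 5, room 6 is narrowed to {4, 6, 5}.
If it were 4, then period 4, room 6 would be left with no valid symbol.
If it were 6, then period 4, room 6 would be left with no valid symbol.
So period 5, room 6 must be 5.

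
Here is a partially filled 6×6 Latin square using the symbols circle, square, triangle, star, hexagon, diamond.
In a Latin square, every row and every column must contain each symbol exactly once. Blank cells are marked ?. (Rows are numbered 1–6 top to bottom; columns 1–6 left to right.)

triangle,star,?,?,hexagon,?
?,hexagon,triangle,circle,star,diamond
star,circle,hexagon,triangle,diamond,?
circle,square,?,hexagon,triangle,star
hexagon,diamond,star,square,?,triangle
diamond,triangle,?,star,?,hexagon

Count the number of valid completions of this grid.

1

Row 1, column 3: eliminating its row and column leaves {circle, square, diamond}.
Row 1, column 4: eliminating its row and column leaves {diamond}.
Row 1, column 6: eliminating its row and column leaves {circle, square}.
Row 2, column 1: eliminating its row and column leaves {square}.
Row 3, column 6: eliminating its row and column leaves {square}.
Row 4, column 3: eliminating its row and column leaves {diamond}.
Row 5, column 5: eliminating its row and column leaves {circle}.
Row 6, column 3: eliminating its row and column leaves {circle, square}.
Row 6, column 5: eliminating its row and column leaves {circle, square}.
Only one assignment across all blanks avoids any row or column repeat, giving 1 completion.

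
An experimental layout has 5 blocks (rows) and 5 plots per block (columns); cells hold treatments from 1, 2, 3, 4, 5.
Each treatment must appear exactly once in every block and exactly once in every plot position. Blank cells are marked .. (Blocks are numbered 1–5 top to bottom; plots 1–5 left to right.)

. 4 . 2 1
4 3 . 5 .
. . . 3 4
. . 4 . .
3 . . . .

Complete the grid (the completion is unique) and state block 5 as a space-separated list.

Block 1, plot 1: block 1 has {1, 2, 4} and plot 1 has {3, 4}, leaving only 5.
Block 1, plot 3: block 1 has {1, 2, 4, 5} and plot 3 has {4}, leaving only 3.
Block 2, plot 5: block 2 has {3, 4, 5} and plot 5 has {1, 4}, leaving only 2.
Block 5, plot 5: block 5 has {3} and plot 5 has {1, 2, 4}, leaving only 5.
Block 2, plot 3: block 2 has {2, 3, 4, 5} and plot 3 has {3, 4}, leaving only 1.
Block 5, plot 3: block 5 has {3, 5} and plot 3 has {1, 3, 4}, leaving only 2.
Block 5, plot 2: block 5 has {2, 3, 5} and plot 2 has {3, 4}, leaving only 1.
Block 5, plot 4: block 5 has {1, 2, 3, 5} and plot 4 has {2, 3, 5}, leaving only 4.
So block 5 reads: 3 1 2 4 5.

3 1 2 4 5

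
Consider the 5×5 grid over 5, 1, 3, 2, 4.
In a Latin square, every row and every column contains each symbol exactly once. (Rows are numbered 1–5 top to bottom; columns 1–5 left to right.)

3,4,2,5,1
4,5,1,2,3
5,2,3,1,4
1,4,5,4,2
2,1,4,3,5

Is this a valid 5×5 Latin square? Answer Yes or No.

Row 4 contains 4 twice (at columns 2 and 4), so it is not a permutation.

No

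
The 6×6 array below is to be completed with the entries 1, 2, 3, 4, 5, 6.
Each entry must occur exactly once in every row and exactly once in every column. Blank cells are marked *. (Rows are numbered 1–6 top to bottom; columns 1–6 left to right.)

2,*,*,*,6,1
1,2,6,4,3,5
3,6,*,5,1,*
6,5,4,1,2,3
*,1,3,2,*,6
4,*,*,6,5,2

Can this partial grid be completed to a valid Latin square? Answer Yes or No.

Yes

No row or column among the givens repeats a symbol, and propagating forced cells runs into no contradiction.
One valid completion exists (for instance, 2 4 5 3 6 1 / 1 2 6 4 3 5 / 3 6 2 5 1 4 / 6 5 4 1 2 3 / 5 1 3 2 4 6 / 4 3 1 6 5 2).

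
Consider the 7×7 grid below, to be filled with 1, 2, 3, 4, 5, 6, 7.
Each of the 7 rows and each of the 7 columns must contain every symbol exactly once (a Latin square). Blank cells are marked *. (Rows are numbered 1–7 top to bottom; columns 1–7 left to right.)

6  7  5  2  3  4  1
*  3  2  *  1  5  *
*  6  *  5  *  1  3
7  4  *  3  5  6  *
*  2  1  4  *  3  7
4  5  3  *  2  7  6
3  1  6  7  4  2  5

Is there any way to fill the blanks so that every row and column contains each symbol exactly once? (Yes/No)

Row 2, column 1: row 2 together with column 1 already contain {1, 2, 3, 4, 5, 6, 7} — every symbol — so nothing can go there. The grid has no valid completion.

No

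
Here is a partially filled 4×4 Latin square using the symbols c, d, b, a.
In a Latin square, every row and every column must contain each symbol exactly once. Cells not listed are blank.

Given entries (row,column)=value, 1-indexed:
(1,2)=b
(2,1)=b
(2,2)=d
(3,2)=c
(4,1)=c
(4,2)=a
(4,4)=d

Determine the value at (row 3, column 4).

Row 4, column 3: row 4 has {c, d, a} and column 3 has {}, leaving only b.
Row 3, column 4 is narrowed to {b, a}.
If it were a, then row 2, column 4 would be left with no valid symbol.
So row 3, column 4 must be b.

b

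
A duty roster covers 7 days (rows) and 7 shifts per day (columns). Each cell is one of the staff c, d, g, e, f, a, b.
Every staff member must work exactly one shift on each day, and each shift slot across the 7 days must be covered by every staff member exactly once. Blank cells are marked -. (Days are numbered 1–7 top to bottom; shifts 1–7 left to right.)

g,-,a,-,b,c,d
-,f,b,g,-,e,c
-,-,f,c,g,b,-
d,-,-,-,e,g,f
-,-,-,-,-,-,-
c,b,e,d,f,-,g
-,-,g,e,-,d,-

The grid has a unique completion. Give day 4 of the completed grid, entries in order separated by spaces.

Day 4, shift 3: day 4 has {d, g, e, f} and shift 3 has {g, e, f, a, b}, leaving only c.
Day 4, shift 2: day 4 has {c, d, g, e, f} and shift 2 has {f, b}, leaving only a.
Day 4, shift 4: day 4 has {c, d, g, e, f, a} and shift 4 has {c, d, g, e}, leaving only b.
So day 4 reads: d a c b e g f.

d a c b e g f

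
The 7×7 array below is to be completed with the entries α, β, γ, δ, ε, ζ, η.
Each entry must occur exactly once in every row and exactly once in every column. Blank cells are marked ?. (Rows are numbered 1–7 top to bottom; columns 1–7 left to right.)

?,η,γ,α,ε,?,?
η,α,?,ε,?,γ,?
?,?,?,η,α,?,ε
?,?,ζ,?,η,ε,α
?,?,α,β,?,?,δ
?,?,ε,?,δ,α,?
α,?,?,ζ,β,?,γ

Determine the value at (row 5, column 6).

Row 2, column 5: row 2 has {α, γ, ε, η} and column 5 has {α, β, δ, ε, η}, leaving only ζ.
Row 2, column 7: row 2 has {α, γ, ε, ζ, η} and column 7 has {α, γ, δ, ε}, leaving only β.
Row 1, column 7: row 1 has {α, γ, ε, η} and column 7 has {α, β, γ, δ, ε}, leaving only ζ.
Row 2, column 3: row 2 has {α, β, γ, ε, ζ, η} and column 3 has {α, γ, ε, ζ}, leaving only δ.
Row 3, column 3: row 3 has {α, ε, η} and column 3 has {α, γ, δ, ε, ζ}, leaving only β.
Row 5, column 5: row 5 has {α, β, δ} and column 5 has {α, β, δ, ε, ζ, η}, leaving only γ.
Row 6, column 4: row 6 has {α, δ, ε} and column 4 has {α, β, ε, ζ, η}, leaving only γ.
Row 4, column 4: row 4 has {α, ε, ζ, η} and column 4 has {α, β, γ, ε, ζ, η}, leaving only δ.
Row 6, column 7: row 6 has {α, γ, δ, ε} and column 7 has {α, β, γ, δ, ε, ζ}, leaving only η.
Row 7, column 3: row 7 has {α, β, γ, ζ} and column 3 has {α, β, γ, δ, ε, ζ}, leaving only η.
Row 7, column 6: row 7 has {α, β, γ, ζ, η} and column 6 has {α, γ, ε}, leaving only δ.
Row 1, column 6: row 1 has {α, γ, ε, ζ, η} and column 6 has {α, γ, δ, ε}, leaving only β.
Row 1, column 1: row 1 has {α, β, γ, ε, ζ, η} and column 1 has {α, η}, leaving only δ.
Row 3, column 6: row 3 has {α, β, ε, η} and column 6 has {α, β, γ, δ, ε}, leaving only ζ.
Row 5 already has {α, β, γ, δ} and column 6 already has {α, β, γ, δ, ε, ζ}, so row 5, column 6 must be η.

η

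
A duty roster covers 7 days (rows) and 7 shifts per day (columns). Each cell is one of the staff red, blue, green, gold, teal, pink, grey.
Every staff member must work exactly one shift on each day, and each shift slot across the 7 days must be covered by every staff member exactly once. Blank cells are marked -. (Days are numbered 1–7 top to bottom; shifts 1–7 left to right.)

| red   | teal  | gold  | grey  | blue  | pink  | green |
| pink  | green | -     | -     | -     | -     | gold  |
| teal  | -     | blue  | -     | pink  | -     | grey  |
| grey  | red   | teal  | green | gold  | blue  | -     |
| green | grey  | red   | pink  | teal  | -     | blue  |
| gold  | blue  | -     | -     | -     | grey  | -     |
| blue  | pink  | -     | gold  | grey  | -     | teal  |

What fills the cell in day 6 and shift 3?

Day 2, shift 3: day 2 has {green, gold, pink} and shift 3 has {red, blue, gold, teal}, leaving only grey.
Day 2, shift 5: day 2 has {green, gold, pink, grey} and shift 5 has {blue, gold, teal, pink, grey}, leaving only red.
Day 2, shift 6: day 2 has {red, green, gold, pink, grey} and shift 6 has {blue, pink, grey}, leaving only teal.
Day 2, shift 4: day 2 has {red, green, gold, teal, pink, grey} and shift 4 has {green, gold, pink, grey}, leaving only blue.
Day 3, shift 2: day 3 has {blue, teal, pink, grey} and shift 2 has {red, blue, green, teal, pink, grey}, leaving only gold.
Day 3, shift 4: day 3 has {blue, gold, teal, pink, grey} and shift 4 has {blue, green, gold, pink, grey}, leaving only red.
Day 3, shift 6: day 3 has {red, blue, gold, teal, pink, grey} and shift 6 has {blue, teal, pink, grey}, leaving only green.
Day 4, shift 7: day 4 has {red, blue, green, gold, teal, grey} and shift 7 has {blue, green, gold, teal, grey}, leaving only pink.
Day 5, shift 6: day 5 has {red, blue, green, teal, pink, grey} and shift 6 has {blue, green, teal, pink, grey}, leaving only gold.
Day 6, shift 4: day 6 has {blue, gold, grey} and shift 4 has {red, blue, green, gold, pink, grey}, leaving only teal.
Day 6, shift 5: day 6 has {blue, gold, teal, grey} and shift 5 has {red, blue, gold, teal, pink, grey}, leaving only green.
Day 6 already has {blue, green, gold, teal, grey} and shift 3 already has {red, blue, gold, teal, grey}, so day 6, shift 3 must be pink.

pink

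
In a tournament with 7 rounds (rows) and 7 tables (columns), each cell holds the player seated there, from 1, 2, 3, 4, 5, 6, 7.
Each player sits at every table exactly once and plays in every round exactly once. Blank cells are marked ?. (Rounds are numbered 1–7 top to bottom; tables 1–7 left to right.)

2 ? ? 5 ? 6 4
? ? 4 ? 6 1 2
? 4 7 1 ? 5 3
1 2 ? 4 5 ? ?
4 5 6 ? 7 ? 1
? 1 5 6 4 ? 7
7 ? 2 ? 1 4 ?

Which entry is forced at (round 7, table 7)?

5

Round 1, table 5: round 1 has {2, 4, 5, 6} and table 5 has {1, 4, 5, 6, 7}, leaving only 3.
Round 1, table 2: round 1 has {2, 3, 4, 5, 6} and table 2 has {1, 2, 4, 5}, leaving only 7.
Round 1, table 3: round 1 has {2, 3, 4, 5, 6, 7} and table 3 has {2, 4, 5, 6, 7}, leaving only 1.
Round 2, table 2: round 2 has {1, 2, 4, 6} and table 2 has {1, 2, 4, 5, 7}, leaving only 3.
Round 2, table 1: round 2 has {1, 2, 3, 4, 6} and table 1 has {1, 2, 4, 7}, leaving only 5.
Round 2, table 4: round 2 has {1, 2, 3, 4, 5, 6} and table 4 has {1, 4, 5, 6}, leaving only 7.
Round 3, table 1: round 3 has {1, 3, 4, 5, 7} and table 1 has {1, 2, 4, 5, 7}, leaving only 6.
Round 3, table 5: round 3 has {1, 3, 4, 5, 6, 7} and table 5 has {1, 3, 4, 5, 6, 7}, leaving only 2.
Round 4, table 3: round 4 has {1, 2, 4, 5} and table 3 has {1, 2, 4, 5, 6, 7}, leaving only 3.
Round 4, table 6: round 4 has {1, 2, 3, 4, 5} and table 6 has {1, 4, 5, 6}, leaving only 7.
Round 4, table 7: round 4 has {1, 2, 3, 4, 5, 7} and table 7 has {1, 2, 3, 4, 7}, leaving only 6.
Round 7 already has {1, 2, 4, 7} and table 7 already has {1, 2, 3, 4, 6, 7}, so round 7, table 7 must be 5.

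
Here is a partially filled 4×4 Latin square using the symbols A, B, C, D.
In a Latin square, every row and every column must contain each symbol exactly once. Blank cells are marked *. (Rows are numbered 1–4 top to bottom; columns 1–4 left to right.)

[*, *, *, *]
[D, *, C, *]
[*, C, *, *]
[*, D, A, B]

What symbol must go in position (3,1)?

Row 2, column 4: row 2 has {C, D} and column 4 has {B}, leaving only A.
Row 2, column 2: row 2 has {A, C, D} and column 2 has {C, D}, leaving only B.
Row 1, column 2: row 1 has {} and column 2 has {B, C, D}, leaving only A.
Row 3, column 4: row 3 has {C} and column 4 has {A, B}, leaving only D.
Row 1, column 4: row 1 has {A} and column 4 has {A, B, D}, leaving only C.
Row 1, column 1: row 1 has {A, C} and column 1 has {D}, leaving only B.
Row 3 already has {C, D} and column 1 already has {B, D}, so row 3, column 1 must be A.

A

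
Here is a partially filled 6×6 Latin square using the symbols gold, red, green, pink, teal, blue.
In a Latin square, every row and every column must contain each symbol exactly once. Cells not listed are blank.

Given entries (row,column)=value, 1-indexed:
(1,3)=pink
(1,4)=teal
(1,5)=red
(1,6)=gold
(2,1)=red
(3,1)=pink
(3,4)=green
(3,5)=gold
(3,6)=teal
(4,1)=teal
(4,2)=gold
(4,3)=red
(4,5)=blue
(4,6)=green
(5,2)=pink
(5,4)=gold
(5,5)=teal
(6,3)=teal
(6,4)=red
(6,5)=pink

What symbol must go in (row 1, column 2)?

Row 2, column 5: row 2 has {red} and column 5 has {gold, red, pink, teal, blue}, leaving only green.
Row 3, column 3: row 3 has {gold, green, pink, teal} and column 3 has {red, pink, teal}, leaving only blue.
Row 2, column 3: row 2 has {red, green} and column 3 has {red, pink, teal, blue}, leaving only gold.
Row 3, column 2: row 3 has {gold, green, pink, teal, blue} and column 2 has {gold, pink}, leaving only red.
Row 4, column 4: row 4 has {gold, red, green, teal, blue} and column 4 has {gold, red, green, teal}, leaving only pink.
Row 2, column 4: row 2 has {gold, red, green} and column 4 has {gold, red, green, pink, teal}, leaving only blue.
Row 2, column 2: row 2 has {gold, red, green, blue} and column 2 has {gold, red, pink}, leaving only teal.
Row 2, column 6: row 2 has {gold, red, green, teal, blue} and column 6 has {gold, green, teal}, leaving only pink.
Row 5, column 3: row 5 has {gold, pink, teal} and column 3 has {gold, red, pink, teal, blue}, leaving only green.
Row 5, column 1: row 5 has {gold, green, pink, teal} and column 1 has {red, pink, teal}, leaving only blue.
Row 1, column 1: row 1 has {gold, red, pink, teal} and column 1 has {red, pink, teal, blue}, leaving only green.
Row 1 already has {gold, red, green, pink, teal} and column 2 already has {gold, red, pink, teal}, so row 1, column 2 must be blue.

blue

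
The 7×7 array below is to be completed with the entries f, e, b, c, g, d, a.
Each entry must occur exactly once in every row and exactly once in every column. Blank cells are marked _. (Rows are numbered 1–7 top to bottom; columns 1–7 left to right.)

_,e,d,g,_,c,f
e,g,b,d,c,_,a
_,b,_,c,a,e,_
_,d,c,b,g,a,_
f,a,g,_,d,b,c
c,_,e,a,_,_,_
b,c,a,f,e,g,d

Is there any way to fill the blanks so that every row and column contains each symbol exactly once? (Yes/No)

Row 4, column 1: row 4 together with column 1 already contain {f, e, b, c, g, d, a} — every symbol — so nothing can go there. The grid has no valid completion.

No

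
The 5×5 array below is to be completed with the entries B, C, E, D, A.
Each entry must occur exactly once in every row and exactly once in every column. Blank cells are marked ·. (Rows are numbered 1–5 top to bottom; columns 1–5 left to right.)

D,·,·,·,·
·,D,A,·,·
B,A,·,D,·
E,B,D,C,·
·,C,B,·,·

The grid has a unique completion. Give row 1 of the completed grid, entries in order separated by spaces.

D E C A B

Row 1, column 2: row 1 has {D} and column 2 has {B, C, D, A}, leaving only E.
Row 1, column 3: row 1 has {E, D} and column 3 has {B, D, A}, leaving only C.
Row 2, column 1: row 2 has {D, A} and column 1 has {B, E, D}, leaving only C.
Row 3, column 3: row 3 has {B, D, A} and column 3 has {B, C, D, A}, leaving only E.
Row 3, column 5: row 3 has {B, E, D, A} and column 5 has {}, leaving only C.
Row 4, column 5: row 4 has {B, C, E, D} and column 5 has {C}, leaving only A.
Row 1, column 5: row 1 has {C, E, D} and column 5 has {C, A}, leaving only B.
Row 1, column 4: row 1 has {B, C, E, D} and column 4 has {C, D}, leaving only A.
So row 1 reads: D E C A B.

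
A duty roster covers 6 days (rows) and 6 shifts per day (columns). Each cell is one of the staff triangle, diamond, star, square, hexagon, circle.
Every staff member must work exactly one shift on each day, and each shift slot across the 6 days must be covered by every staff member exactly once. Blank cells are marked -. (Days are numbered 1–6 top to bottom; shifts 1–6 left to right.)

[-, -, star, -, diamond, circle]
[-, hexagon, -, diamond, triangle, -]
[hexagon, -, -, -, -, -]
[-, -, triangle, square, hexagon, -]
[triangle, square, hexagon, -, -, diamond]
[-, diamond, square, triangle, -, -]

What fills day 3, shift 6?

Day 1, shift 1: day 1 has {diamond, star, circle} and shift 1 has {triangle, hexagon}, leaving only square.
Day 1, shift 2: day 1 has {diamond, star, square, circle} and shift 2 has {diamond, square, hexagon}, leaving only triangle.
Day 1, shift 4: day 1 has {triangle, diamond, star, square, circle} and shift 4 has {triangle, diamond, square}, leaving only hexagon.
Day 2, shift 3: day 2 has {triangle, diamond, hexagon} and shift 3 has {triangle, star, square, hexagon}, leaving only circle.
Day 2, shift 1: day 2 has {triangle, diamond, hexagon, circle} and shift 1 has {triangle, square, hexagon}, leaving only star.
Day 2, shift 6: day 2 has {triangle, diamond, star, hexagon, circle} and shift 6 has {diamond, circle}, leaving only square.
Day 3, shift 3: day 3 has {hexagon} and shift 3 has {triangle, star, square, hexagon, circle}, leaving only diamond.
Day 4, shift 6: day 4 has {triangle, square, hexagon} and shift 6 has {diamond, square, circle}, leaving only star.
Day 3 already has {diamond, hexagon} and shift 6 already has {diamond, star, square, circle}, so day 3, shift 6 must be triangle.

triangle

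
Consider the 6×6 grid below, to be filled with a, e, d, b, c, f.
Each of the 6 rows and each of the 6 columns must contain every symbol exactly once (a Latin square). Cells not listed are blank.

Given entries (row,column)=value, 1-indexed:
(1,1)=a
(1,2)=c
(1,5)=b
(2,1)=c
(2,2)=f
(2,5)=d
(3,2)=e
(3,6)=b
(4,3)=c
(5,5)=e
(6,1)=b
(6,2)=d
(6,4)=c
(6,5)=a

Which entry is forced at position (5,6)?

Row 4, column 5: row 4 has {c} and column 5 has {a, e, d, b}, leaving only f.
Row 3, column 5: row 3 has {e, b} and column 5 has {a, e, d, b, f}, leaving only c.
Row 5, column 6 is narrowed to {a, d, c, f}.
If it were a, then row 6, column 6 would be left with no valid symbol.
If it were d, then row 6, column 6 would be left with no valid symbol.
If it were f, then row 4, column 6 would be left with no valid symbol.
So row 5, column 6 must be c.

c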